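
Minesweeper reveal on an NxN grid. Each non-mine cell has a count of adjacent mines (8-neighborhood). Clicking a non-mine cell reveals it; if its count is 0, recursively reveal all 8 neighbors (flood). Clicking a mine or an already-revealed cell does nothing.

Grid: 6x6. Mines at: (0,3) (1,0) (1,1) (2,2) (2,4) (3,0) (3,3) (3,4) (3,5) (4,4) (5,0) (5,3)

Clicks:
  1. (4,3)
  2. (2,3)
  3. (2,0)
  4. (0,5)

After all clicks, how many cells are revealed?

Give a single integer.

Answer: 7

Derivation:
Click 1 (4,3) count=4: revealed 1 new [(4,3)] -> total=1
Click 2 (2,3) count=4: revealed 1 new [(2,3)] -> total=2
Click 3 (2,0) count=3: revealed 1 new [(2,0)] -> total=3
Click 4 (0,5) count=0: revealed 4 new [(0,4) (0,5) (1,4) (1,5)] -> total=7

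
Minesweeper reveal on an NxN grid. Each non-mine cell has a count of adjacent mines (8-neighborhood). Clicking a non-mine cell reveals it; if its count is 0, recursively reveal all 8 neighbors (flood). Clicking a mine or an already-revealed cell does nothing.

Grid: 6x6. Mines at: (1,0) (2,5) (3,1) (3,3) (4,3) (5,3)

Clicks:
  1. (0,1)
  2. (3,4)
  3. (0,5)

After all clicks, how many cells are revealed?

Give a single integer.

Answer: 15

Derivation:
Click 1 (0,1) count=1: revealed 1 new [(0,1)] -> total=1
Click 2 (3,4) count=3: revealed 1 new [(3,4)] -> total=2
Click 3 (0,5) count=0: revealed 13 new [(0,2) (0,3) (0,4) (0,5) (1,1) (1,2) (1,3) (1,4) (1,5) (2,1) (2,2) (2,3) (2,4)] -> total=15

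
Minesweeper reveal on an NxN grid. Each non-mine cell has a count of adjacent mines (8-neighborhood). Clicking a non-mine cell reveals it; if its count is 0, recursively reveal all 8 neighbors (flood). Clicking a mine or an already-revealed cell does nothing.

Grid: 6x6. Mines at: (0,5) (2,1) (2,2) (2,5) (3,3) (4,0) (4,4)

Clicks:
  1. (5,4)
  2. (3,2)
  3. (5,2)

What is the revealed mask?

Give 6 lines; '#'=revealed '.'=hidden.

Click 1 (5,4) count=1: revealed 1 new [(5,4)] -> total=1
Click 2 (3,2) count=3: revealed 1 new [(3,2)] -> total=2
Click 3 (5,2) count=0: revealed 6 new [(4,1) (4,2) (4,3) (5,1) (5,2) (5,3)] -> total=8

Answer: ......
......
......
..#...
.###..
.####.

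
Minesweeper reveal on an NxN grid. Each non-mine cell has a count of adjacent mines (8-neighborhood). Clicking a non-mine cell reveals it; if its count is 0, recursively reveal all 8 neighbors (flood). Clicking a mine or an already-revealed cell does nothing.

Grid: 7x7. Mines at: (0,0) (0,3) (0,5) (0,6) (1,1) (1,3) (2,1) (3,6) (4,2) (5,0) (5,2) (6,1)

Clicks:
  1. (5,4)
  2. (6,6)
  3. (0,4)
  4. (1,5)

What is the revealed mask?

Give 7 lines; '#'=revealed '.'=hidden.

Click 1 (5,4) count=0: revealed 18 new [(2,3) (2,4) (2,5) (3,3) (3,4) (3,5) (4,3) (4,4) (4,5) (4,6) (5,3) (5,4) (5,5) (5,6) (6,3) (6,4) (6,5) (6,6)] -> total=18
Click 2 (6,6) count=0: revealed 0 new [(none)] -> total=18
Click 3 (0,4) count=3: revealed 1 new [(0,4)] -> total=19
Click 4 (1,5) count=2: revealed 1 new [(1,5)] -> total=20

Answer: ....#..
.....#.
...###.
...###.
...####
...####
...####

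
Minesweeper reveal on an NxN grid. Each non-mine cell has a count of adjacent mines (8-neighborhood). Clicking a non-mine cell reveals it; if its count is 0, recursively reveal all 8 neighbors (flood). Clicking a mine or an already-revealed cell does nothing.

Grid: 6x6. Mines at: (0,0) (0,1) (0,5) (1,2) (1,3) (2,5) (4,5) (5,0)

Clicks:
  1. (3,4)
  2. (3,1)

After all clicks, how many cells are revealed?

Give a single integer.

Click 1 (3,4) count=2: revealed 1 new [(3,4)] -> total=1
Click 2 (3,1) count=0: revealed 20 new [(1,0) (1,1) (2,0) (2,1) (2,2) (2,3) (2,4) (3,0) (3,1) (3,2) (3,3) (4,0) (4,1) (4,2) (4,3) (4,4) (5,1) (5,2) (5,3) (5,4)] -> total=21

Answer: 21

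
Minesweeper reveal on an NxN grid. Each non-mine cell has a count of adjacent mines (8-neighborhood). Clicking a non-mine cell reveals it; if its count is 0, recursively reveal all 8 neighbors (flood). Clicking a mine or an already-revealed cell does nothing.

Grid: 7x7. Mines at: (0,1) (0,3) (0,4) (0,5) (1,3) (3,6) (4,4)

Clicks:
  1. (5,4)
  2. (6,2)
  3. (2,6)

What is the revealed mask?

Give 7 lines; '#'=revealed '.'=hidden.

Answer: .......
###....
####..#
####...
####.##
#######
#######

Derivation:
Click 1 (5,4) count=1: revealed 1 new [(5,4)] -> total=1
Click 2 (6,2) count=0: revealed 30 new [(1,0) (1,1) (1,2) (2,0) (2,1) (2,2) (2,3) (3,0) (3,1) (3,2) (3,3) (4,0) (4,1) (4,2) (4,3) (4,5) (4,6) (5,0) (5,1) (5,2) (5,3) (5,5) (5,6) (6,0) (6,1) (6,2) (6,3) (6,4) (6,5) (6,6)] -> total=31
Click 3 (2,6) count=1: revealed 1 new [(2,6)] -> total=32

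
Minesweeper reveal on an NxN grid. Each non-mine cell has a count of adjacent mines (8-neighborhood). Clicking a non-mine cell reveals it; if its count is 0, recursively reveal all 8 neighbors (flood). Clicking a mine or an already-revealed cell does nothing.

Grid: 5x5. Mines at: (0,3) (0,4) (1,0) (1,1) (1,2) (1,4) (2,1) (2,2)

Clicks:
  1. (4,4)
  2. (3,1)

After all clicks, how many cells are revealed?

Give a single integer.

Click 1 (4,4) count=0: revealed 12 new [(2,3) (2,4) (3,0) (3,1) (3,2) (3,3) (3,4) (4,0) (4,1) (4,2) (4,3) (4,4)] -> total=12
Click 2 (3,1) count=2: revealed 0 new [(none)] -> total=12

Answer: 12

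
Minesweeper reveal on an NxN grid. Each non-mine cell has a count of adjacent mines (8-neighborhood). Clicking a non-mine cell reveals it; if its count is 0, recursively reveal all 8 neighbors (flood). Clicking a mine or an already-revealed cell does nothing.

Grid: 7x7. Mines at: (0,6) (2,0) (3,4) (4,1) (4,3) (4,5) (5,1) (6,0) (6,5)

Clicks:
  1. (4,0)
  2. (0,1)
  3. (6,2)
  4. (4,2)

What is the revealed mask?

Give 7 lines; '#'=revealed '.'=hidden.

Click 1 (4,0) count=2: revealed 1 new [(4,0)] -> total=1
Click 2 (0,1) count=0: revealed 20 new [(0,0) (0,1) (0,2) (0,3) (0,4) (0,5) (1,0) (1,1) (1,2) (1,3) (1,4) (1,5) (2,1) (2,2) (2,3) (2,4) (2,5) (3,1) (3,2) (3,3)] -> total=21
Click 3 (6,2) count=1: revealed 1 new [(6,2)] -> total=22
Click 4 (4,2) count=3: revealed 1 new [(4,2)] -> total=23

Answer: ######.
######.
.#####.
.###...
#.#....
.......
..#....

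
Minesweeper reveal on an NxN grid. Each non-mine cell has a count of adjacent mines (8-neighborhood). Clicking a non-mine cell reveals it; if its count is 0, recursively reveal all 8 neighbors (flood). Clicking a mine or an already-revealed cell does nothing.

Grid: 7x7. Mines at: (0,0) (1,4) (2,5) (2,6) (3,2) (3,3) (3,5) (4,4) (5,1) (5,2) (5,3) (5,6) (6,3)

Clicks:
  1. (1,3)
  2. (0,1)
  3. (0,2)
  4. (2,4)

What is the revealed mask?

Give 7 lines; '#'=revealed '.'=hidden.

Answer: .###...
.###...
.####..
.......
.......
.......
.......

Derivation:
Click 1 (1,3) count=1: revealed 1 new [(1,3)] -> total=1
Click 2 (0,1) count=1: revealed 1 new [(0,1)] -> total=2
Click 3 (0,2) count=0: revealed 7 new [(0,2) (0,3) (1,1) (1,2) (2,1) (2,2) (2,3)] -> total=9
Click 4 (2,4) count=4: revealed 1 new [(2,4)] -> total=10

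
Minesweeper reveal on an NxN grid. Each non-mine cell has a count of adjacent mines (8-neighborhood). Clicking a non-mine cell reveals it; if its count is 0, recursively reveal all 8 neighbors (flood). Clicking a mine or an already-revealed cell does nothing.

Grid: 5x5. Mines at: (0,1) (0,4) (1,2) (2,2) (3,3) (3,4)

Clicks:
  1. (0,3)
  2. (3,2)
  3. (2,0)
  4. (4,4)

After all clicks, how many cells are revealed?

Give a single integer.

Click 1 (0,3) count=2: revealed 1 new [(0,3)] -> total=1
Click 2 (3,2) count=2: revealed 1 new [(3,2)] -> total=2
Click 3 (2,0) count=0: revealed 9 new [(1,0) (1,1) (2,0) (2,1) (3,0) (3,1) (4,0) (4,1) (4,2)] -> total=11
Click 4 (4,4) count=2: revealed 1 new [(4,4)] -> total=12

Answer: 12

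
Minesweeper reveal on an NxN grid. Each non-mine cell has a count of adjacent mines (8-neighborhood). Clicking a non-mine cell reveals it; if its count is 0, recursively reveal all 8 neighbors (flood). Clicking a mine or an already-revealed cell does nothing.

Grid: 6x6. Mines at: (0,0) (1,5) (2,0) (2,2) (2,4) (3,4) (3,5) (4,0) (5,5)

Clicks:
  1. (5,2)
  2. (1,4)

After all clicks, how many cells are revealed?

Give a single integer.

Answer: 12

Derivation:
Click 1 (5,2) count=0: revealed 11 new [(3,1) (3,2) (3,3) (4,1) (4,2) (4,3) (4,4) (5,1) (5,2) (5,3) (5,4)] -> total=11
Click 2 (1,4) count=2: revealed 1 new [(1,4)] -> total=12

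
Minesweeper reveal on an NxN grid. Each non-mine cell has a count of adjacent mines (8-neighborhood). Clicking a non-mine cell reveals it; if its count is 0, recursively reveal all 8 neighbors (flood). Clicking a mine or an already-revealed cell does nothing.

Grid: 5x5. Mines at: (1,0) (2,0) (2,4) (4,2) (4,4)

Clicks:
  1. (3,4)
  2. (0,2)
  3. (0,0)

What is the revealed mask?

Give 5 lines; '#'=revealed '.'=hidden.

Answer: #####
.####
.###.
.####
.....

Derivation:
Click 1 (3,4) count=2: revealed 1 new [(3,4)] -> total=1
Click 2 (0,2) count=0: revealed 14 new [(0,1) (0,2) (0,3) (0,4) (1,1) (1,2) (1,3) (1,4) (2,1) (2,2) (2,3) (3,1) (3,2) (3,3)] -> total=15
Click 3 (0,0) count=1: revealed 1 new [(0,0)] -> total=16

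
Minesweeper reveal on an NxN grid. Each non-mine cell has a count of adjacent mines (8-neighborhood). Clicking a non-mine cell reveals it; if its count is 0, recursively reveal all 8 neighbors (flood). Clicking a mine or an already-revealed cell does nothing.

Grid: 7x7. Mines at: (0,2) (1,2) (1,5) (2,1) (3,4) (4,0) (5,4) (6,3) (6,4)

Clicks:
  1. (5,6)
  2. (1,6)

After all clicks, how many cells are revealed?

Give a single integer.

Click 1 (5,6) count=0: revealed 10 new [(2,5) (2,6) (3,5) (3,6) (4,5) (4,6) (5,5) (5,6) (6,5) (6,6)] -> total=10
Click 2 (1,6) count=1: revealed 1 new [(1,6)] -> total=11

Answer: 11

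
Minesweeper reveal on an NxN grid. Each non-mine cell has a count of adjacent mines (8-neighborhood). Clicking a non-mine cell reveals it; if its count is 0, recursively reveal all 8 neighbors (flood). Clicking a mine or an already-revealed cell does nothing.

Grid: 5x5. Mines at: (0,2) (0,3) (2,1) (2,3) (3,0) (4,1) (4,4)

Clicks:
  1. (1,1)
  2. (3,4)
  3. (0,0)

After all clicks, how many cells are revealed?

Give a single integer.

Click 1 (1,1) count=2: revealed 1 new [(1,1)] -> total=1
Click 2 (3,4) count=2: revealed 1 new [(3,4)] -> total=2
Click 3 (0,0) count=0: revealed 3 new [(0,0) (0,1) (1,0)] -> total=5

Answer: 5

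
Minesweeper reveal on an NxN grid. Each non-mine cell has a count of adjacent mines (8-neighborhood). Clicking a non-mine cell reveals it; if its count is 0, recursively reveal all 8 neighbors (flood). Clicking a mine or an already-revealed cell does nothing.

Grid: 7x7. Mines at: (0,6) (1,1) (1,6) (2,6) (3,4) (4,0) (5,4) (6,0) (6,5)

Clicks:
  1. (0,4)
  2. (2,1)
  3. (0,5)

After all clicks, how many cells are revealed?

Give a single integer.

Answer: 13

Derivation:
Click 1 (0,4) count=0: revealed 12 new [(0,2) (0,3) (0,4) (0,5) (1,2) (1,3) (1,4) (1,5) (2,2) (2,3) (2,4) (2,5)] -> total=12
Click 2 (2,1) count=1: revealed 1 new [(2,1)] -> total=13
Click 3 (0,5) count=2: revealed 0 new [(none)] -> total=13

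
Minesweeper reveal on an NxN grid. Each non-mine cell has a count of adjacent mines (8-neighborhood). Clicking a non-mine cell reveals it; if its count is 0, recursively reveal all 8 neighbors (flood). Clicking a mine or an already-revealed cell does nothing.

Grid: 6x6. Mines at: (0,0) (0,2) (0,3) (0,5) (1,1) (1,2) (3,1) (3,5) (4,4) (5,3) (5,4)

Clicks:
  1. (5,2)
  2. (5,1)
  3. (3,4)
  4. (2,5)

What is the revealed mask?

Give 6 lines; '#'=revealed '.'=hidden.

Answer: ......
......
.....#
....#.
###...
###...

Derivation:
Click 1 (5,2) count=1: revealed 1 new [(5,2)] -> total=1
Click 2 (5,1) count=0: revealed 5 new [(4,0) (4,1) (4,2) (5,0) (5,1)] -> total=6
Click 3 (3,4) count=2: revealed 1 new [(3,4)] -> total=7
Click 4 (2,5) count=1: revealed 1 new [(2,5)] -> total=8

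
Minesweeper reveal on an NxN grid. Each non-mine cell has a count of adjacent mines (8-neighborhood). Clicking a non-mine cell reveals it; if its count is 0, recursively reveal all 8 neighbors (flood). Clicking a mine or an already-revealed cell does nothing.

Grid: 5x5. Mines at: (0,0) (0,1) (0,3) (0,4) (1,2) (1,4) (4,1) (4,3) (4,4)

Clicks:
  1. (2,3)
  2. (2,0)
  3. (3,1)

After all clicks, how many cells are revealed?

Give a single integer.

Answer: 7

Derivation:
Click 1 (2,3) count=2: revealed 1 new [(2,3)] -> total=1
Click 2 (2,0) count=0: revealed 6 new [(1,0) (1,1) (2,0) (2,1) (3,0) (3,1)] -> total=7
Click 3 (3,1) count=1: revealed 0 new [(none)] -> total=7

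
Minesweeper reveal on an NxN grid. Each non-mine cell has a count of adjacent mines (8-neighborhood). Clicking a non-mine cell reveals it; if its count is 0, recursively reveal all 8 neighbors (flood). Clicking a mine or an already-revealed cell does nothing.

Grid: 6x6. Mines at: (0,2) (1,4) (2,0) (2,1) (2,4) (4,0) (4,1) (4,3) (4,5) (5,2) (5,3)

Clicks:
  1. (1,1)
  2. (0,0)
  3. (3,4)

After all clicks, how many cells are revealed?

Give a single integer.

Answer: 5

Derivation:
Click 1 (1,1) count=3: revealed 1 new [(1,1)] -> total=1
Click 2 (0,0) count=0: revealed 3 new [(0,0) (0,1) (1,0)] -> total=4
Click 3 (3,4) count=3: revealed 1 new [(3,4)] -> total=5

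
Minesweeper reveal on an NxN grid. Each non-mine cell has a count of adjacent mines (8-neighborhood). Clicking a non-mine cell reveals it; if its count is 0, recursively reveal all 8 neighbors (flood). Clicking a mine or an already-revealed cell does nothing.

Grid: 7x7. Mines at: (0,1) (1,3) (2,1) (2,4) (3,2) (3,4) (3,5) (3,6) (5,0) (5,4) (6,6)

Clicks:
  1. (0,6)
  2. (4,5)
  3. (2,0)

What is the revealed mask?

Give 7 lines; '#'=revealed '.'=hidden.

Answer: ....###
....###
#....##
.......
.....#.
.......
.......

Derivation:
Click 1 (0,6) count=0: revealed 8 new [(0,4) (0,5) (0,6) (1,4) (1,5) (1,6) (2,5) (2,6)] -> total=8
Click 2 (4,5) count=4: revealed 1 new [(4,5)] -> total=9
Click 3 (2,0) count=1: revealed 1 new [(2,0)] -> total=10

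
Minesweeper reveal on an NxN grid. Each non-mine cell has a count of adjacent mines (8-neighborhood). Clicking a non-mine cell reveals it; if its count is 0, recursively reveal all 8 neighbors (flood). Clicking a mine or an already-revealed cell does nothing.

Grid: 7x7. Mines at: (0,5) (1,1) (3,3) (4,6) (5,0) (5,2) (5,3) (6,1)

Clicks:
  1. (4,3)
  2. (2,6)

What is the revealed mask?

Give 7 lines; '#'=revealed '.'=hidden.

Answer: .......
....###
....###
....###
...#...
.......
.......

Derivation:
Click 1 (4,3) count=3: revealed 1 new [(4,3)] -> total=1
Click 2 (2,6) count=0: revealed 9 new [(1,4) (1,5) (1,6) (2,4) (2,5) (2,6) (3,4) (3,5) (3,6)] -> total=10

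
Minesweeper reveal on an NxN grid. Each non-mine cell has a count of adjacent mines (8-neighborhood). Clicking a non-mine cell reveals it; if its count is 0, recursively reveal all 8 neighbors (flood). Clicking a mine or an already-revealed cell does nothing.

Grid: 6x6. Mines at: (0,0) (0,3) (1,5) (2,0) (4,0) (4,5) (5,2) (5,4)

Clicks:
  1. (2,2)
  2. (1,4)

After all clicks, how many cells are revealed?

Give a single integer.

Click 1 (2,2) count=0: revealed 16 new [(1,1) (1,2) (1,3) (1,4) (2,1) (2,2) (2,3) (2,4) (3,1) (3,2) (3,3) (3,4) (4,1) (4,2) (4,3) (4,4)] -> total=16
Click 2 (1,4) count=2: revealed 0 new [(none)] -> total=16

Answer: 16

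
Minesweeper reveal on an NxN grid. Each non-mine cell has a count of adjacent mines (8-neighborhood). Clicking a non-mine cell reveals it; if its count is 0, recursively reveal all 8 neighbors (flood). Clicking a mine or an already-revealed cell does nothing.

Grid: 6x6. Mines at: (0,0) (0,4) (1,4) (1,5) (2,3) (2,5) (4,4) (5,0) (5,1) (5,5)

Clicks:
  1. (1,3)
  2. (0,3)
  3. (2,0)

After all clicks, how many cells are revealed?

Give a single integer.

Click 1 (1,3) count=3: revealed 1 new [(1,3)] -> total=1
Click 2 (0,3) count=2: revealed 1 new [(0,3)] -> total=2
Click 3 (2,0) count=0: revealed 12 new [(1,0) (1,1) (1,2) (2,0) (2,1) (2,2) (3,0) (3,1) (3,2) (4,0) (4,1) (4,2)] -> total=14

Answer: 14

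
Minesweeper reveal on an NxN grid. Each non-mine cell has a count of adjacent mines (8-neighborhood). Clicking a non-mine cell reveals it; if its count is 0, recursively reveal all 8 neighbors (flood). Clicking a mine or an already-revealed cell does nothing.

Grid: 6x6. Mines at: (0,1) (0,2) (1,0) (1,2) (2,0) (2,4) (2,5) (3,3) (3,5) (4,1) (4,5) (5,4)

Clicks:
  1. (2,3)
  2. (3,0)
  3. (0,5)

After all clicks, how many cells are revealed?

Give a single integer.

Click 1 (2,3) count=3: revealed 1 new [(2,3)] -> total=1
Click 2 (3,0) count=2: revealed 1 new [(3,0)] -> total=2
Click 3 (0,5) count=0: revealed 6 new [(0,3) (0,4) (0,5) (1,3) (1,4) (1,5)] -> total=8

Answer: 8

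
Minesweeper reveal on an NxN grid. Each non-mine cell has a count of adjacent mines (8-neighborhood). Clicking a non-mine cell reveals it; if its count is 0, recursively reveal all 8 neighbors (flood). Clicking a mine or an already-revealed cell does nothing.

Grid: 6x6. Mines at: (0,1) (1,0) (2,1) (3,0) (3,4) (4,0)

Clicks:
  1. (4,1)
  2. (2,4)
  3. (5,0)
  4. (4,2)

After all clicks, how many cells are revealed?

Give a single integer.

Answer: 15

Derivation:
Click 1 (4,1) count=2: revealed 1 new [(4,1)] -> total=1
Click 2 (2,4) count=1: revealed 1 new [(2,4)] -> total=2
Click 3 (5,0) count=1: revealed 1 new [(5,0)] -> total=3
Click 4 (4,2) count=0: revealed 12 new [(3,1) (3,2) (3,3) (4,2) (4,3) (4,4) (4,5) (5,1) (5,2) (5,3) (5,4) (5,5)] -> total=15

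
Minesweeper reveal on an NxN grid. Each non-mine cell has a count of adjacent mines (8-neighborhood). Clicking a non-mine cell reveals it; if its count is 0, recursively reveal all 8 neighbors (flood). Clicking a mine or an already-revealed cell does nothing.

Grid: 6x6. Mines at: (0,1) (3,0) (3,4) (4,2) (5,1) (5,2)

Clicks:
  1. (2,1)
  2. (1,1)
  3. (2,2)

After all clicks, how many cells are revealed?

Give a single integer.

Answer: 17

Derivation:
Click 1 (2,1) count=1: revealed 1 new [(2,1)] -> total=1
Click 2 (1,1) count=1: revealed 1 new [(1,1)] -> total=2
Click 3 (2,2) count=0: revealed 15 new [(0,2) (0,3) (0,4) (0,5) (1,2) (1,3) (1,4) (1,5) (2,2) (2,3) (2,4) (2,5) (3,1) (3,2) (3,3)] -> total=17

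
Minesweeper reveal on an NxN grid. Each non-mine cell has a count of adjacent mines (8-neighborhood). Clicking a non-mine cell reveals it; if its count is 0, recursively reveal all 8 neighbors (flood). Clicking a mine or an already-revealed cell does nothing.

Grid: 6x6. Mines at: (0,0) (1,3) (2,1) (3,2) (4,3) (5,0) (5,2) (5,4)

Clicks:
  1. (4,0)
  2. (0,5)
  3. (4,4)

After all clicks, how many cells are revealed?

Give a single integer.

Answer: 11

Derivation:
Click 1 (4,0) count=1: revealed 1 new [(4,0)] -> total=1
Click 2 (0,5) count=0: revealed 10 new [(0,4) (0,5) (1,4) (1,5) (2,4) (2,5) (3,4) (3,5) (4,4) (4,5)] -> total=11
Click 3 (4,4) count=2: revealed 0 new [(none)] -> total=11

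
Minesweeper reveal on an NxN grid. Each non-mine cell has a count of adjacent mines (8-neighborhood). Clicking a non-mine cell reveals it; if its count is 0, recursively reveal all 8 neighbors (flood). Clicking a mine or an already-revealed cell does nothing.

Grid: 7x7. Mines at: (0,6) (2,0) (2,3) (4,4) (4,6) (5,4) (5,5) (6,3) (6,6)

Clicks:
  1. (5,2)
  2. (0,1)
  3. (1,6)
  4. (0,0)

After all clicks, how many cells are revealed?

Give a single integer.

Answer: 14

Derivation:
Click 1 (5,2) count=1: revealed 1 new [(5,2)] -> total=1
Click 2 (0,1) count=0: revealed 12 new [(0,0) (0,1) (0,2) (0,3) (0,4) (0,5) (1,0) (1,1) (1,2) (1,3) (1,4) (1,5)] -> total=13
Click 3 (1,6) count=1: revealed 1 new [(1,6)] -> total=14
Click 4 (0,0) count=0: revealed 0 new [(none)] -> total=14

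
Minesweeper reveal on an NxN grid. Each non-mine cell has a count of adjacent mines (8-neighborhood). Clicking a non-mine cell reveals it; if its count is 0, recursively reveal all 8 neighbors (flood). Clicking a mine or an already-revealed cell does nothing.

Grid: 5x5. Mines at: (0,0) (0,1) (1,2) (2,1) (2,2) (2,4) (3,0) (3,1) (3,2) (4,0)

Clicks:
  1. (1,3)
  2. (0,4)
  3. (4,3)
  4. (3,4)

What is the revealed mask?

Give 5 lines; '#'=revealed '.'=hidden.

Click 1 (1,3) count=3: revealed 1 new [(1,3)] -> total=1
Click 2 (0,4) count=0: revealed 3 new [(0,3) (0,4) (1,4)] -> total=4
Click 3 (4,3) count=1: revealed 1 new [(4,3)] -> total=5
Click 4 (3,4) count=1: revealed 1 new [(3,4)] -> total=6

Answer: ...##
...##
.....
....#
...#.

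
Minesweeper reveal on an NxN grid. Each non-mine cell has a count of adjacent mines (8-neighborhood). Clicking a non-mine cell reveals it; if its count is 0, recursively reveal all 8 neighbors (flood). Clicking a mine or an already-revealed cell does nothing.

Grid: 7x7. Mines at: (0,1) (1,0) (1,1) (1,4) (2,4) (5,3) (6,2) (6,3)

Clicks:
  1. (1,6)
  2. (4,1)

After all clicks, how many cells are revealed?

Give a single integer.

Click 1 (1,6) count=0: revealed 18 new [(0,5) (0,6) (1,5) (1,6) (2,5) (2,6) (3,4) (3,5) (3,6) (4,4) (4,5) (4,6) (5,4) (5,5) (5,6) (6,4) (6,5) (6,6)] -> total=18
Click 2 (4,1) count=0: revealed 17 new [(2,0) (2,1) (2,2) (2,3) (3,0) (3,1) (3,2) (3,3) (4,0) (4,1) (4,2) (4,3) (5,0) (5,1) (5,2) (6,0) (6,1)] -> total=35

Answer: 35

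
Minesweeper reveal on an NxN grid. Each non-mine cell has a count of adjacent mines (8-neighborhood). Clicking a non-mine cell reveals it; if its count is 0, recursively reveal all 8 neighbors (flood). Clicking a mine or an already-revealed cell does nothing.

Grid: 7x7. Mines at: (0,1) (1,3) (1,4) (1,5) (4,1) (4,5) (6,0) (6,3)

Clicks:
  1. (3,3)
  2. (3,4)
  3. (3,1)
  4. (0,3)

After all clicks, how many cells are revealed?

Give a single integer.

Click 1 (3,3) count=0: revealed 12 new [(2,2) (2,3) (2,4) (3,2) (3,3) (3,4) (4,2) (4,3) (4,4) (5,2) (5,3) (5,4)] -> total=12
Click 2 (3,4) count=1: revealed 0 new [(none)] -> total=12
Click 3 (3,1) count=1: revealed 1 new [(3,1)] -> total=13
Click 4 (0,3) count=2: revealed 1 new [(0,3)] -> total=14

Answer: 14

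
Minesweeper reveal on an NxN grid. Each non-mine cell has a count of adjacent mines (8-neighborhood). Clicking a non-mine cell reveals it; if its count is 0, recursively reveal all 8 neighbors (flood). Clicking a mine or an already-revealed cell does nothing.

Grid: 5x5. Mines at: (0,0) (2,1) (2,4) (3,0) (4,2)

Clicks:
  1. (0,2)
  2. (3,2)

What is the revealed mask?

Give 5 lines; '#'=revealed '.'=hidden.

Click 1 (0,2) count=0: revealed 8 new [(0,1) (0,2) (0,3) (0,4) (1,1) (1,2) (1,3) (1,4)] -> total=8
Click 2 (3,2) count=2: revealed 1 new [(3,2)] -> total=9

Answer: .####
.####
.....
..#..
.....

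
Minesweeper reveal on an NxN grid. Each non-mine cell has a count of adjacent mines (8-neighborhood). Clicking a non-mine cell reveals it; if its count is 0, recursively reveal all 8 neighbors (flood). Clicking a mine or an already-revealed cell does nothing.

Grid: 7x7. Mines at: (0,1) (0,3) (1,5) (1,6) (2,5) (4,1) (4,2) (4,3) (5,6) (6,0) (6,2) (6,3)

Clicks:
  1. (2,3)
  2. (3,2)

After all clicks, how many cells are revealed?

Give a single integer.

Click 1 (2,3) count=0: revealed 15 new [(1,0) (1,1) (1,2) (1,3) (1,4) (2,0) (2,1) (2,2) (2,3) (2,4) (3,0) (3,1) (3,2) (3,3) (3,4)] -> total=15
Click 2 (3,2) count=3: revealed 0 new [(none)] -> total=15

Answer: 15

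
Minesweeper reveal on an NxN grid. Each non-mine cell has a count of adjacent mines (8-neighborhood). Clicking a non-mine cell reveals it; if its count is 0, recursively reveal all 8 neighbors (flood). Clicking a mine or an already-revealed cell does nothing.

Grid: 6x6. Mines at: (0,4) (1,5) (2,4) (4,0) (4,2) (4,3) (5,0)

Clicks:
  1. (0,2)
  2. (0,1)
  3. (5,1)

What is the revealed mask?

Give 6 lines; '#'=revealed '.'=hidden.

Answer: ####..
####..
####..
####..
......
.#....

Derivation:
Click 1 (0,2) count=0: revealed 16 new [(0,0) (0,1) (0,2) (0,3) (1,0) (1,1) (1,2) (1,3) (2,0) (2,1) (2,2) (2,3) (3,0) (3,1) (3,2) (3,3)] -> total=16
Click 2 (0,1) count=0: revealed 0 new [(none)] -> total=16
Click 3 (5,1) count=3: revealed 1 new [(5,1)] -> total=17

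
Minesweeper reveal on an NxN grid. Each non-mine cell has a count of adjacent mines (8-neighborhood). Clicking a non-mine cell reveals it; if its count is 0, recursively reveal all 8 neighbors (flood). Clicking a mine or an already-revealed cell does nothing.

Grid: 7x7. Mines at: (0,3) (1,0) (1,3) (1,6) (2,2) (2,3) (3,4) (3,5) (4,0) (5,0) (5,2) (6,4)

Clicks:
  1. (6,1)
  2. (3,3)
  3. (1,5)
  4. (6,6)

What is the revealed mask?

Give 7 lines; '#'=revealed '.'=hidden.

Click 1 (6,1) count=2: revealed 1 new [(6,1)] -> total=1
Click 2 (3,3) count=3: revealed 1 new [(3,3)] -> total=2
Click 3 (1,5) count=1: revealed 1 new [(1,5)] -> total=3
Click 4 (6,6) count=0: revealed 6 new [(4,5) (4,6) (5,5) (5,6) (6,5) (6,6)] -> total=9

Answer: .......
.....#.
.......
...#...
.....##
.....##
.#...##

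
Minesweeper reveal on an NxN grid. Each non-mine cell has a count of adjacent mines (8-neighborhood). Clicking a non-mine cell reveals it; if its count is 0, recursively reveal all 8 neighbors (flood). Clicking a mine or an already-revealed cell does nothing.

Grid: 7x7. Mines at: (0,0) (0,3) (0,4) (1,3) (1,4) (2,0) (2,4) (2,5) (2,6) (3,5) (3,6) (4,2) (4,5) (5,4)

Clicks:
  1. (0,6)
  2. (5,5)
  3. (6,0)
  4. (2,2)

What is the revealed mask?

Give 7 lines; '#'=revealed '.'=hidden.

Answer: .....##
.....##
..#....
##.....
##.....
####.#.
####...

Derivation:
Click 1 (0,6) count=0: revealed 4 new [(0,5) (0,6) (1,5) (1,6)] -> total=4
Click 2 (5,5) count=2: revealed 1 new [(5,5)] -> total=5
Click 3 (6,0) count=0: revealed 12 new [(3,0) (3,1) (4,0) (4,1) (5,0) (5,1) (5,2) (5,3) (6,0) (6,1) (6,2) (6,3)] -> total=17
Click 4 (2,2) count=1: revealed 1 new [(2,2)] -> total=18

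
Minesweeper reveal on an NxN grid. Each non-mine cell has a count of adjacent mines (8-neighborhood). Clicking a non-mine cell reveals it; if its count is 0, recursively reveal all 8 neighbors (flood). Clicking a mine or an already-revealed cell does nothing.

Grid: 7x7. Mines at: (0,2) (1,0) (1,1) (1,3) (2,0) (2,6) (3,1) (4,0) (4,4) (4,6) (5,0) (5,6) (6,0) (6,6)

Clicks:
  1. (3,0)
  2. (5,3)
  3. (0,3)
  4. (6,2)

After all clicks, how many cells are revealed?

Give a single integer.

Click 1 (3,0) count=3: revealed 1 new [(3,0)] -> total=1
Click 2 (5,3) count=1: revealed 1 new [(5,3)] -> total=2
Click 3 (0,3) count=2: revealed 1 new [(0,3)] -> total=3
Click 4 (6,2) count=0: revealed 12 new [(4,1) (4,2) (4,3) (5,1) (5,2) (5,4) (5,5) (6,1) (6,2) (6,3) (6,4) (6,5)] -> total=15

Answer: 15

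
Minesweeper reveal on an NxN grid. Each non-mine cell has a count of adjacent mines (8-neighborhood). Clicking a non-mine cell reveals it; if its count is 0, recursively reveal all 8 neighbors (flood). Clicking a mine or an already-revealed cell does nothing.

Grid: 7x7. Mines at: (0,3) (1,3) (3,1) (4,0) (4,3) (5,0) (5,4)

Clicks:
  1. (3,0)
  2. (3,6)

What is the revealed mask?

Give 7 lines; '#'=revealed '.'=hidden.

Click 1 (3,0) count=2: revealed 1 new [(3,0)] -> total=1
Click 2 (3,6) count=0: revealed 19 new [(0,4) (0,5) (0,6) (1,4) (1,5) (1,6) (2,4) (2,5) (2,6) (3,4) (3,5) (3,6) (4,4) (4,5) (4,6) (5,5) (5,6) (6,5) (6,6)] -> total=20

Answer: ....###
....###
....###
#...###
....###
.....##
.....##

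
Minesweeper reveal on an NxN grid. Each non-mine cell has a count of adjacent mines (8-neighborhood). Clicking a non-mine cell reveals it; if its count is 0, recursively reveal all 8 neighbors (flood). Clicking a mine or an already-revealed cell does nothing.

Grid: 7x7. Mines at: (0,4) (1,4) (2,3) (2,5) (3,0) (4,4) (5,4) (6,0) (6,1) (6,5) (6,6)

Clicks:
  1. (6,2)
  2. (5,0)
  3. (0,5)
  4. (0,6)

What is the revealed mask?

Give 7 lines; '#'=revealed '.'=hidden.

Answer: .....##
.....##
.......
.......
.......
#......
..#....

Derivation:
Click 1 (6,2) count=1: revealed 1 new [(6,2)] -> total=1
Click 2 (5,0) count=2: revealed 1 new [(5,0)] -> total=2
Click 3 (0,5) count=2: revealed 1 new [(0,5)] -> total=3
Click 4 (0,6) count=0: revealed 3 new [(0,6) (1,5) (1,6)] -> total=6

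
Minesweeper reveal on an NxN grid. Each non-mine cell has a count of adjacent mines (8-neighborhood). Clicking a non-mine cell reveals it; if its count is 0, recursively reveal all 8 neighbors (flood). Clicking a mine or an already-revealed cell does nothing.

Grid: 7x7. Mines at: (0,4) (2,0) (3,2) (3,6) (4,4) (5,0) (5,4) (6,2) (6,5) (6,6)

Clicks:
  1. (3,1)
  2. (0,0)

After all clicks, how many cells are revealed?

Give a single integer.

Answer: 12

Derivation:
Click 1 (3,1) count=2: revealed 1 new [(3,1)] -> total=1
Click 2 (0,0) count=0: revealed 11 new [(0,0) (0,1) (0,2) (0,3) (1,0) (1,1) (1,2) (1,3) (2,1) (2,2) (2,3)] -> total=12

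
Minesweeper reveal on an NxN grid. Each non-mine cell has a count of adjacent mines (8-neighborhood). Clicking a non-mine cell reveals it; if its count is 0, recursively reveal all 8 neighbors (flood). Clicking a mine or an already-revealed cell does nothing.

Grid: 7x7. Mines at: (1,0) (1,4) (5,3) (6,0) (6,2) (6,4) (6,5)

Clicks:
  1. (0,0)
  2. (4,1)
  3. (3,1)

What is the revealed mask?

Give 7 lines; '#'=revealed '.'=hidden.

Answer: ####.##
.###.##
#######
#######
#######
###.###
.......

Derivation:
Click 1 (0,0) count=1: revealed 1 new [(0,0)] -> total=1
Click 2 (4,1) count=0: revealed 37 new [(0,1) (0,2) (0,3) (0,5) (0,6) (1,1) (1,2) (1,3) (1,5) (1,6) (2,0) (2,1) (2,2) (2,3) (2,4) (2,5) (2,6) (3,0) (3,1) (3,2) (3,3) (3,4) (3,5) (3,6) (4,0) (4,1) (4,2) (4,3) (4,4) (4,5) (4,6) (5,0) (5,1) (5,2) (5,4) (5,5) (5,6)] -> total=38
Click 3 (3,1) count=0: revealed 0 new [(none)] -> total=38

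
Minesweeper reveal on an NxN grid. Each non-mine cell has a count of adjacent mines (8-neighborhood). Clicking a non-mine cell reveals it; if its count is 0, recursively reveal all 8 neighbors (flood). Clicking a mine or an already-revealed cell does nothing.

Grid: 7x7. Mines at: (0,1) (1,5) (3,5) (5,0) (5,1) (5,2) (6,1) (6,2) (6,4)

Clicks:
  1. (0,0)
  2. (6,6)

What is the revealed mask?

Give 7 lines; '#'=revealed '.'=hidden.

Answer: #......
.......
.......
.......
.....##
.....##
.....##

Derivation:
Click 1 (0,0) count=1: revealed 1 new [(0,0)] -> total=1
Click 2 (6,6) count=0: revealed 6 new [(4,5) (4,6) (5,5) (5,6) (6,5) (6,6)] -> total=7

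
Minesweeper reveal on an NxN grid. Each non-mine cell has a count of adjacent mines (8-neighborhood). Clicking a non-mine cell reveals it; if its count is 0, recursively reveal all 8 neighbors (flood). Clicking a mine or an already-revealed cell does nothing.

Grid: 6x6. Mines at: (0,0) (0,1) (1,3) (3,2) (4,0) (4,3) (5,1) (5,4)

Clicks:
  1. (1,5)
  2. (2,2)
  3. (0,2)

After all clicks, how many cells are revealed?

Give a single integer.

Click 1 (1,5) count=0: revealed 10 new [(0,4) (0,5) (1,4) (1,5) (2,4) (2,5) (3,4) (3,5) (4,4) (4,5)] -> total=10
Click 2 (2,2) count=2: revealed 1 new [(2,2)] -> total=11
Click 3 (0,2) count=2: revealed 1 new [(0,2)] -> total=12

Answer: 12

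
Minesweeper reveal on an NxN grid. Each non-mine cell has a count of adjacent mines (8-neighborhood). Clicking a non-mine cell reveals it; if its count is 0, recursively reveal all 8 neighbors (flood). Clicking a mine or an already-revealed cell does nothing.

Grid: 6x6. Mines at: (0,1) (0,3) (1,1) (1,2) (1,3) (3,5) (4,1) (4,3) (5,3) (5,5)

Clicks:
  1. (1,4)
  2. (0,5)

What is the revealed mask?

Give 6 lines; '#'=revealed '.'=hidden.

Answer: ....##
....##
....##
......
......
......

Derivation:
Click 1 (1,4) count=2: revealed 1 new [(1,4)] -> total=1
Click 2 (0,5) count=0: revealed 5 new [(0,4) (0,5) (1,5) (2,4) (2,5)] -> total=6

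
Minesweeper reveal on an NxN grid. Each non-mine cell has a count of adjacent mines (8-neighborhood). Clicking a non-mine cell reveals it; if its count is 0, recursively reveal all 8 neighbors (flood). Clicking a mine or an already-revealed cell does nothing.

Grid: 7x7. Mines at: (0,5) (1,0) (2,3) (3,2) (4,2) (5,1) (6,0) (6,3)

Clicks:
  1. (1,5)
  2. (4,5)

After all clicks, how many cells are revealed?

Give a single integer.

Click 1 (1,5) count=1: revealed 1 new [(1,5)] -> total=1
Click 2 (4,5) count=0: revealed 20 new [(1,4) (1,6) (2,4) (2,5) (2,6) (3,3) (3,4) (3,5) (3,6) (4,3) (4,4) (4,5) (4,6) (5,3) (5,4) (5,5) (5,6) (6,4) (6,5) (6,6)] -> total=21

Answer: 21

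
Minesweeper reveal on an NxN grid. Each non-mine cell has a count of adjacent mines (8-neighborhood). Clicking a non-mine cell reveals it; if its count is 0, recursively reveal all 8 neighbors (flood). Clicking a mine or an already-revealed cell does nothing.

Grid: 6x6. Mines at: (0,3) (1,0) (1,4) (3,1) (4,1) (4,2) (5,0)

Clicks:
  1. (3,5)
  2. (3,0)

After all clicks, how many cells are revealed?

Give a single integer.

Click 1 (3,5) count=0: revealed 12 new [(2,3) (2,4) (2,5) (3,3) (3,4) (3,5) (4,3) (4,4) (4,5) (5,3) (5,4) (5,5)] -> total=12
Click 2 (3,0) count=2: revealed 1 new [(3,0)] -> total=13

Answer: 13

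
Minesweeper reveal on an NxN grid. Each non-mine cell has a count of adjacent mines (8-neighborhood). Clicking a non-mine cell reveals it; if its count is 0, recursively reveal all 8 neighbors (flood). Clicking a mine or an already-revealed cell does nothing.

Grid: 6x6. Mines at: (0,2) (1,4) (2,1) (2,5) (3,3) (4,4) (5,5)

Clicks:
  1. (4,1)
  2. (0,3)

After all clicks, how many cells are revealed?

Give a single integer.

Answer: 12

Derivation:
Click 1 (4,1) count=0: revealed 11 new [(3,0) (3,1) (3,2) (4,0) (4,1) (4,2) (4,3) (5,0) (5,1) (5,2) (5,3)] -> total=11
Click 2 (0,3) count=2: revealed 1 new [(0,3)] -> total=12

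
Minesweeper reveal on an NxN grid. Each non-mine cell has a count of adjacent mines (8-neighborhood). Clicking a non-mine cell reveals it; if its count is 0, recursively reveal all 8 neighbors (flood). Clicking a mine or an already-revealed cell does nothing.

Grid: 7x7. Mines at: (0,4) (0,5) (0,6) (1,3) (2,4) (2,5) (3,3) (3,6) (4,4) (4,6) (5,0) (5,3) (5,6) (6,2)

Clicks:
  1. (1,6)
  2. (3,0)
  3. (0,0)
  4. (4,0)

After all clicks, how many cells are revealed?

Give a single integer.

Answer: 16

Derivation:
Click 1 (1,6) count=3: revealed 1 new [(1,6)] -> total=1
Click 2 (3,0) count=0: revealed 15 new [(0,0) (0,1) (0,2) (1,0) (1,1) (1,2) (2,0) (2,1) (2,2) (3,0) (3,1) (3,2) (4,0) (4,1) (4,2)] -> total=16
Click 3 (0,0) count=0: revealed 0 new [(none)] -> total=16
Click 4 (4,0) count=1: revealed 0 new [(none)] -> total=16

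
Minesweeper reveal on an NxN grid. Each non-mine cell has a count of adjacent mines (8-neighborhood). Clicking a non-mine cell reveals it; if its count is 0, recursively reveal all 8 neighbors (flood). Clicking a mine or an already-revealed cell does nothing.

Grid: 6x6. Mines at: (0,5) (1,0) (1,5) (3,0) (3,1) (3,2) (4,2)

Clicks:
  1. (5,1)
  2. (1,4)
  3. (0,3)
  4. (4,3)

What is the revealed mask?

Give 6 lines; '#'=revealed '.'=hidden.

Click 1 (5,1) count=1: revealed 1 new [(5,1)] -> total=1
Click 2 (1,4) count=2: revealed 1 new [(1,4)] -> total=2
Click 3 (0,3) count=0: revealed 11 new [(0,1) (0,2) (0,3) (0,4) (1,1) (1,2) (1,3) (2,1) (2,2) (2,3) (2,4)] -> total=13
Click 4 (4,3) count=2: revealed 1 new [(4,3)] -> total=14

Answer: .####.
.####.
.####.
......
...#..
.#....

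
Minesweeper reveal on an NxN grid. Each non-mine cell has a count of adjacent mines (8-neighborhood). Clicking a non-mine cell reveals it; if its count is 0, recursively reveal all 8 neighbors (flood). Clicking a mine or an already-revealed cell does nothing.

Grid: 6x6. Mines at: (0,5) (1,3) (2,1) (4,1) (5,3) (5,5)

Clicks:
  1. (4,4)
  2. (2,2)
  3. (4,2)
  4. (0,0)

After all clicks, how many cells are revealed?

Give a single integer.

Click 1 (4,4) count=2: revealed 1 new [(4,4)] -> total=1
Click 2 (2,2) count=2: revealed 1 new [(2,2)] -> total=2
Click 3 (4,2) count=2: revealed 1 new [(4,2)] -> total=3
Click 4 (0,0) count=0: revealed 6 new [(0,0) (0,1) (0,2) (1,0) (1,1) (1,2)] -> total=9

Answer: 9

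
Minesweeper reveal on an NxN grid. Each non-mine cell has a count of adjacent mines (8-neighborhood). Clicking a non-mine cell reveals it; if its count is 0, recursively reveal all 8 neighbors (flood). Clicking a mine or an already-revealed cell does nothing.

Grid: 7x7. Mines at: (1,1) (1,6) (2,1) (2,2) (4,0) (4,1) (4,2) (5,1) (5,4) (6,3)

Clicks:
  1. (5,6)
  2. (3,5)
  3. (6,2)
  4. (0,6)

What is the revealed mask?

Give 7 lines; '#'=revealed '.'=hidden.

Click 1 (5,6) count=0: revealed 24 new [(0,2) (0,3) (0,4) (0,5) (1,2) (1,3) (1,4) (1,5) (2,3) (2,4) (2,5) (2,6) (3,3) (3,4) (3,5) (3,6) (4,3) (4,4) (4,5) (4,6) (5,5) (5,6) (6,5) (6,6)] -> total=24
Click 2 (3,5) count=0: revealed 0 new [(none)] -> total=24
Click 3 (6,2) count=2: revealed 1 new [(6,2)] -> total=25
Click 4 (0,6) count=1: revealed 1 new [(0,6)] -> total=26

Answer: ..#####
..####.
...####
...####
...####
.....##
..#..##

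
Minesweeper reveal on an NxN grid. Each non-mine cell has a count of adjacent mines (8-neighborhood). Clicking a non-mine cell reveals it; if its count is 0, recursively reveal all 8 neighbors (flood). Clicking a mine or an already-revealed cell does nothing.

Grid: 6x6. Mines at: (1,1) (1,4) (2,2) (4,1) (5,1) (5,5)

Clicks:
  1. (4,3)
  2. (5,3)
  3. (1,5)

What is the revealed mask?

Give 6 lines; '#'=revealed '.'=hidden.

Click 1 (4,3) count=0: revealed 14 new [(2,3) (2,4) (2,5) (3,2) (3,3) (3,4) (3,5) (4,2) (4,3) (4,4) (4,5) (5,2) (5,3) (5,4)] -> total=14
Click 2 (5,3) count=0: revealed 0 new [(none)] -> total=14
Click 3 (1,5) count=1: revealed 1 new [(1,5)] -> total=15

Answer: ......
.....#
...###
..####
..####
..###.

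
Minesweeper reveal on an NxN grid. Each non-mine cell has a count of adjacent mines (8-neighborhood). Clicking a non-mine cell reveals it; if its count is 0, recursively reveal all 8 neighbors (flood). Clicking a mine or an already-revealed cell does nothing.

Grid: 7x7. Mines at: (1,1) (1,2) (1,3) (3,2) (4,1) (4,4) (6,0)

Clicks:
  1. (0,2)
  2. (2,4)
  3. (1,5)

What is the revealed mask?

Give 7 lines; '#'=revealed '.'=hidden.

Answer: ..#.###
....###
....###
....###
.....##
.######
.######

Derivation:
Click 1 (0,2) count=3: revealed 1 new [(0,2)] -> total=1
Click 2 (2,4) count=1: revealed 1 new [(2,4)] -> total=2
Click 3 (1,5) count=0: revealed 25 new [(0,4) (0,5) (0,6) (1,4) (1,5) (1,6) (2,5) (2,6) (3,4) (3,5) (3,6) (4,5) (4,6) (5,1) (5,2) (5,3) (5,4) (5,5) (5,6) (6,1) (6,2) (6,3) (6,4) (6,5) (6,6)] -> total=27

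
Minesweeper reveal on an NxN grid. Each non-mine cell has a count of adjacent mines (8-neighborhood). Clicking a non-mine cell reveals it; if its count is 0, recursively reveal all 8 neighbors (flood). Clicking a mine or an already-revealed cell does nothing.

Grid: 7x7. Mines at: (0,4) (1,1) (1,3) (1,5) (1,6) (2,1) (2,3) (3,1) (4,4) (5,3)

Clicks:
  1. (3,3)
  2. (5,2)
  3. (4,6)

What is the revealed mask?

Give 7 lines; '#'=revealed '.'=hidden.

Click 1 (3,3) count=2: revealed 1 new [(3,3)] -> total=1
Click 2 (5,2) count=1: revealed 1 new [(5,2)] -> total=2
Click 3 (4,6) count=0: revealed 12 new [(2,5) (2,6) (3,5) (3,6) (4,5) (4,6) (5,4) (5,5) (5,6) (6,4) (6,5) (6,6)] -> total=14

Answer: .......
.......
.....##
...#.##
.....##
..#.###
....###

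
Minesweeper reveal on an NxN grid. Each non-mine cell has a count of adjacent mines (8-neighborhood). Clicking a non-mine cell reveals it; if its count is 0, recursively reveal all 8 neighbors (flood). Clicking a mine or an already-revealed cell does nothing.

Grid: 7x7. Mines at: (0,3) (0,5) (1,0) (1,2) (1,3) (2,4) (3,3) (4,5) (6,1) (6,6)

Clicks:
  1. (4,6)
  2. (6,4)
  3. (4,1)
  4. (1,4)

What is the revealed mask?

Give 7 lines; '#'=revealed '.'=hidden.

Answer: .......
....#..
###....
###....
#####.#
######.
..####.

Derivation:
Click 1 (4,6) count=1: revealed 1 new [(4,6)] -> total=1
Click 2 (6,4) count=0: revealed 11 new [(4,2) (4,3) (4,4) (5,2) (5,3) (5,4) (5,5) (6,2) (6,3) (6,4) (6,5)] -> total=12
Click 3 (4,1) count=0: revealed 10 new [(2,0) (2,1) (2,2) (3,0) (3,1) (3,2) (4,0) (4,1) (5,0) (5,1)] -> total=22
Click 4 (1,4) count=4: revealed 1 new [(1,4)] -> total=23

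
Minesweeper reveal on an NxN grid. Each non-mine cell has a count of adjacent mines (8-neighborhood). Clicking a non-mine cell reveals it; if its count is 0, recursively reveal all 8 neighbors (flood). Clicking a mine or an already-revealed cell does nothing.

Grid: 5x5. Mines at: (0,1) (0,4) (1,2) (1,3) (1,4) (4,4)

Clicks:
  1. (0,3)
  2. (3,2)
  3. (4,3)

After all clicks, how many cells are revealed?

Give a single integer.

Click 1 (0,3) count=4: revealed 1 new [(0,3)] -> total=1
Click 2 (3,2) count=0: revealed 14 new [(1,0) (1,1) (2,0) (2,1) (2,2) (2,3) (3,0) (3,1) (3,2) (3,3) (4,0) (4,1) (4,2) (4,3)] -> total=15
Click 3 (4,3) count=1: revealed 0 new [(none)] -> total=15

Answer: 15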